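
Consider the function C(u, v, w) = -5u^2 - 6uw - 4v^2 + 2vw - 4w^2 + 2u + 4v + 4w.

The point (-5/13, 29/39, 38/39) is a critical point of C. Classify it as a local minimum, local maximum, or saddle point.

local maximum

The Hessian is constant: H = [[-10, 0, -6], [0, -8, 2], [-6, 2, -8]].
Leading principal minors: Δ₁ = -10, Δ₂ = 80, Δ₃ = -312.
The minors alternate sign starting negative (−, +, −), so H is negative definite: a local maximum.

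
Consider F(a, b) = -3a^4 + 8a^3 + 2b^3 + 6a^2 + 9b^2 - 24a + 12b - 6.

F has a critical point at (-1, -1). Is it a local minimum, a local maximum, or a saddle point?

saddle point

The mixed partial ∂²F/∂a∂b is 0, so the Hessian at any point is diag(F_aa, F_bb) = diag(12(-3a^2 + 4a + 1), 6(2b + 3)).
At (-1, -1): H = diag(-72, 6).
The eigenvalues have opposite signs, so H is indefinite: a saddle point.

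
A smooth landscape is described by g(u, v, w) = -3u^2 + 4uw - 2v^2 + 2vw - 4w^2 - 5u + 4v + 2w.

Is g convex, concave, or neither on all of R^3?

g is quadratic, so its Hessian is the constant matrix H = [[-6, 0, 4], [0, -4, 2], [4, 2, -8]].
Leading principal minors: -6, 24, -104.
Signs alternate −, +, − ⇒ H ≺ 0 ⇒ concave.

concave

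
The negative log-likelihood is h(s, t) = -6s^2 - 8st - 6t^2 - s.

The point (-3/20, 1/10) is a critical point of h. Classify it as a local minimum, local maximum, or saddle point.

local maximum

The Hessian of h is constant: H = [[-12, -8], [-8, -12]].
det(H) = (-12)·(-12) − (-8)² = 80.
det(H) > 0 and tr(H) = -24 < 0, so H is negative definite and the point is a local maximum.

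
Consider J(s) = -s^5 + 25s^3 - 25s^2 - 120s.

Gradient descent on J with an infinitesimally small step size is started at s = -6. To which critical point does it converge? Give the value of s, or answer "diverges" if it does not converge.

J'(s) = -5(s - 3)(s - 2)(s + 1)(s + 4), so J'(-6) = -3600.
Gradient descent moves in the -J' direction, i.e. s is increasing.
The nearest critical point in that direction is s = -4, where J'' = 630 > 0 (a local minimum). The iterate converges there.

-4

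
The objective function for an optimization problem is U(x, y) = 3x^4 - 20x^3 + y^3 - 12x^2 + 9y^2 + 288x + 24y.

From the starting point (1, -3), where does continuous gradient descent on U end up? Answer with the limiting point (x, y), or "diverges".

(-2, -2)

U is separable, so gradient descent decouples: x follows -∂U/∂x, y follows -∂U/∂y.
∂U/∂x = 12(x - 4)(x - 3)(x + 2); at x=1 this is 216, so x decreases.
∂U/∂y = 3(y + 2)(y + 4); at y=-3 this is -3, so y increases.
x converges to its nearest critical value -2 (a local min of the x-part); y converges to -2. The iterate converges to (-2, -2).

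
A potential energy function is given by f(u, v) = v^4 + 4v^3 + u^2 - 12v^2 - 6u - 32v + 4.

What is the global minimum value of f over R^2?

-69

f(u,v) separates as P(u) + Q(v) + 4, so its minimum is min P + min Q + 4.
P'(u) = 2u - 6 vanishes at u ∈ {3}; Q'(v) = 4(v - 2)(v + 1)(v + 4) vanishes at v ∈ {-4, -1, 2}.
Local minima of P (where P''>0): P(3)=-9. Local minima of Q: Q(-4)=-64, Q(2)=-64.
So the global minimum of f is P(3) + Q(-4) + 4 = -9 − 64 + 4 = -69, attained at (3, -4).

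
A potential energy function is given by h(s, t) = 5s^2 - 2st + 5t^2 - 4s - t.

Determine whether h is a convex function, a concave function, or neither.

convex

h is quadratic, so its Hessian is the constant matrix H = [[10, -2], [-2, 10]].
det(H) = 96, tr(H) = 20.
det(H) > 0 and tr(H) > 0, so H is positive definite everywhere: convex.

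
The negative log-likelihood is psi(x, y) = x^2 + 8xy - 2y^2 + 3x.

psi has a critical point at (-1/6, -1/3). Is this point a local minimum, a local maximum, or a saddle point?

saddle point

The Hessian of psi is constant: H = [[2, 8], [8, -4]].
det(H) = 2·(-4) − 8² = -72.
Since det(H) < 0, H is indefinite and the critical point is a saddle point.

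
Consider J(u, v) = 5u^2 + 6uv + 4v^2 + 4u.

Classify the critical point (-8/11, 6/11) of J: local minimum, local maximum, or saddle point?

local minimum

The Hessian of J is constant: H = [[10, 6], [6, 8]].
det(H) = 10·8 − 6² = 44.
det(H) > 0 and tr(H) = 18 > 0, so H is positive definite and the point is a local minimum.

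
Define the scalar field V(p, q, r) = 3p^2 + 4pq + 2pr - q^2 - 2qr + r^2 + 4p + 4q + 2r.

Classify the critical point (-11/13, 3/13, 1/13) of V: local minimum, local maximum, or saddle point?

saddle point

The Hessian is constant: H = [[6, 4, 2], [4, -2, -2], [2, -2, 2]].
Leading principal minors: Δ₁ = 6, Δ₂ = -28, Δ₃ = -104.
The minors fit neither the all-positive nor the alternating-sign pattern, so H is indefinite: a saddle point.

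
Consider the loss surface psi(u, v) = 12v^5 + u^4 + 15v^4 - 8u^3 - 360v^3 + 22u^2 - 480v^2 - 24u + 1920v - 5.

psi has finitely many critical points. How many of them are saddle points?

6

psi separates as a function of u plus a function of v, so ∇psi=0 decouples.
∂psi/∂u = 4(u - 3)(u - 2)(u - 1) = 0 at u ∈ {1, 2, 3}; ∂psi/∂v = 60(v - 4)(v - 1)(v + 2)(v + 4) = 0 at v ∈ {-4, -2, 1, 4}.
The Hessian is diagonal: diag(psi_uu, psi_vv). Second derivatives: psi_uu(1)=8, psi_uu(2)=-4, psi_uu(3)=8; psi_vv(-4)=-4800, psi_vv(-2)=2160, psi_vv(1)=-2700, psi_vv(4)=8640.
Saddle points occur where the two diagonal entries have opposite signs: (1, -4), (1, 1), (2, -2), (2, 4), (3, -4), (3, 1). Count: 6.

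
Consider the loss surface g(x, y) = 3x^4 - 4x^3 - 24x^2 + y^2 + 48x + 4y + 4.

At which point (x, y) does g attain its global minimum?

(-2, -2)

g(x,y) separates as P(x) + Q(y) + 4, so its minimum is min P + min Q + 4.
P'(x) = 12(x - 2)(x - 1)(x + 2) vanishes at x ∈ {-2, 1, 2}; Q'(y) = 2y + 4 vanishes at y ∈ {-2}.
Local minima of P (where P''>0): P(-2)=-112, P(2)=16. Local minima of Q: Q(-2)=-4.
So the global minimum of g is P(-2) + Q(-2) + 4 = -112 − 4 + 4 = -112, attained at (-2, -2).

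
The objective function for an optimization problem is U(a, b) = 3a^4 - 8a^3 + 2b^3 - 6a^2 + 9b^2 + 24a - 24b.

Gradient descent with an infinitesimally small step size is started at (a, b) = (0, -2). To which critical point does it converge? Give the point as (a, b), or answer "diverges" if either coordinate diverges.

U is separable, so gradient descent decouples: a follows -∂U/∂a, b follows -∂U/∂b.
∂U/∂a = 12(a - 2)(a - 1)(a + 1); at a=0 this is 24, so a decreases.
∂U/∂b = 6(b - 1)(b + 4); at b=-2 this is -36, so b increases.
a converges to its nearest critical value -1 (a local min of the a-part); b converges to 1. The iterate converges to (-1, 1).

(-1, 1)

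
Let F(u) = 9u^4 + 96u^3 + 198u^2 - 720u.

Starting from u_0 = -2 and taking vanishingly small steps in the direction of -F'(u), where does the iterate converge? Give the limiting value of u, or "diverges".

F'(u) = 36(u - 1)(u + 4)(u + 5), so F'(-2) = -648.
Gradient descent moves in the -F' direction, i.e. u is increasing.
The nearest critical point in that direction is u = 1, where F'' = 1080 > 0 (a local minimum). The iterate converges there.

1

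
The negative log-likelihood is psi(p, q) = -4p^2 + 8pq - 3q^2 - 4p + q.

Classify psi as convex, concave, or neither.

neither

psi is quadratic, so its Hessian is the constant matrix H = [[-8, 8], [8, -6]].
det(H) = -16, tr(H) = -14.
det(H) < 0, so H is indefinite: neither convex nor concave.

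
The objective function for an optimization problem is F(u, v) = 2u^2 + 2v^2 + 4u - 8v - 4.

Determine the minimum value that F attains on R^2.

F(u,v) separates as P(u) + Q(v) − 4, so its minimum is min P + min Q − 4.
P'(u) = 4u + 4 vanishes at u ∈ {-1}; Q'(v) = 4v - 8 vanishes at v ∈ {2}.
Local minima of P (where P''>0): P(-1)=-2. Local minima of Q: Q(2)=-8.
So the global minimum of F is P(-1) + Q(2) − 4 = -2 − 8 − 4 = -14, attained at (-1, 2).

-14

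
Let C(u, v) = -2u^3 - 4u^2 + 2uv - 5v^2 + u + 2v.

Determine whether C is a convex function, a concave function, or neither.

neither

The term -2u^3 is cubic, so the Hessian is not constant.
∂²C/∂u² = -12u - 8, which takes both signs as u varies (negative for sufficiently large u). A diagonal entry of the Hessian changing sign means the Hessian is neither positive- nor negative-semidefinite on all of R^2.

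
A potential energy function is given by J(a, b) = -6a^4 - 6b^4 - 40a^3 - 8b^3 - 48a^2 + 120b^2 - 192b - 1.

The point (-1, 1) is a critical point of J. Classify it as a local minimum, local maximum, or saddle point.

local minimum

The mixed partial ∂²J/∂a∂b is 0, so the Hessian at any point is diag(J_aa, J_bb) = diag(-24(3a^2 + 10a + 4), 24(-3b^2 - 2b + 10)).
At (-1, 1): H = diag(72, 120).
Both eigenvalues are positive, so H is positive definite: a local minimum.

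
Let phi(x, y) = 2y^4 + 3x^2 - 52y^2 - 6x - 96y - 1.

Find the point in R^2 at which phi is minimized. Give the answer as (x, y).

phi(x,y) separates as P(x) + Q(y) − 1, so its minimum is min P + min Q − 1.
P'(x) = 6x - 6 vanishes at x ∈ {1}; Q'(y) = 8(y - 4)(y + 1)(y + 3) vanishes at y ∈ {-3, -1, 4}.
Local minima of P (where P''>0): P(1)=-3. Local minima of Q: Q(-3)=-18, Q(4)=-704.
So the global minimum of phi is P(1) + Q(4) − 1 = -3 − 704 − 1 = -708, attained at (1, 4).

(1, 4)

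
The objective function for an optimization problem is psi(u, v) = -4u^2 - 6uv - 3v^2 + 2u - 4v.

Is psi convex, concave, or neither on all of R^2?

concave

psi is quadratic, so its Hessian is the constant matrix H = [[-8, -6], [-6, -6]].
det(H) = 12, tr(H) = -14.
det(H) > 0 and tr(H) < 0, so H is negative definite everywhere: concave.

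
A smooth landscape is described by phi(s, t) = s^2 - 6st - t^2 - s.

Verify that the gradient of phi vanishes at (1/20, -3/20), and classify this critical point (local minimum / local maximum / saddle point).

∇phi = (2s - 6t - 1, -6s - 2t); substituting (1/20, -3/20) gives ∇phi = (0, 0), so (1/20, -3/20) is indeed a critical point.
The Hessian of phi is constant: H = [[2, -6], [-6, -2]].
det(H) = 2·(-2) − (-6)² = -40.
Since det(H) < 0, H is indefinite and the critical point is a saddle point.

saddle point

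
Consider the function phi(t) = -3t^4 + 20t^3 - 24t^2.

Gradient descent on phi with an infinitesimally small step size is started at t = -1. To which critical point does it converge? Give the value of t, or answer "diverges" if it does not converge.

phi'(t) = -12t(t - 4)(t - 1), so phi'(-1) = 120.
Gradient descent moves in the -phi' direction, i.e. t is decreasing.
There is no critical point below t=-1, and phi' keeps the same sign, so the iterate runs off to −∞.

diverges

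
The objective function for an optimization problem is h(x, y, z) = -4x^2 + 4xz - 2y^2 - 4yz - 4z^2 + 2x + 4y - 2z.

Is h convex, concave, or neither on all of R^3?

concave

h is quadratic, so its Hessian is the constant matrix H = [[-8, 0, 4], [0, -4, -4], [4, -4, -8]].
Leading principal minors: -8, 32, -64.
Signs alternate −, +, − ⇒ H ≺ 0 ⇒ concave.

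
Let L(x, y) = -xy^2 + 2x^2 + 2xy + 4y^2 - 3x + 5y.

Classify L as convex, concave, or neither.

neither

The term -xy^2 is cubic, so the Hessian is not constant.
∂²L/∂y² = -2x + 8, which takes both signs as x varies (negative for sufficiently large x). A diagonal entry of the Hessian changing sign means the Hessian is neither positive- nor negative-semidefinite on all of R^2.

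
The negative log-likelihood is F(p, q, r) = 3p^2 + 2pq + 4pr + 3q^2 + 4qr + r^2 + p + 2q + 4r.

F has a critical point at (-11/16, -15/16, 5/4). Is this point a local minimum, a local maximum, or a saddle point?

saddle point

The Hessian is constant: H = [[6, 2, 4], [2, 6, 4], [4, 4, 2]].
Leading principal minors: Δ₁ = 6, Δ₂ = 32, Δ₃ = -64.
The minors fit neither the all-positive nor the alternating-sign pattern, so H is indefinite: a saddle point.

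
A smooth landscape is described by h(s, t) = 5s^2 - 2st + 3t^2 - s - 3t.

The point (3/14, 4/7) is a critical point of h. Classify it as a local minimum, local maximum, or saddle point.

The Hessian of h is constant: H = [[10, -2], [-2, 6]].
det(H) = 10·6 − (-2)² = 56.
det(H) > 0 and tr(H) = 16 > 0, so H is positive definite and the point is a local minimum.

local minimum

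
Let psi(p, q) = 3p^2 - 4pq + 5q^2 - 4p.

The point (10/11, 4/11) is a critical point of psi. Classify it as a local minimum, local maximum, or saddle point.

The Hessian of psi is constant: H = [[6, -4], [-4, 10]].
det(H) = 6·10 − (-4)² = 44.
det(H) > 0 and tr(H) = 16 > 0, so H is positive definite and the point is a local minimum.

local minimum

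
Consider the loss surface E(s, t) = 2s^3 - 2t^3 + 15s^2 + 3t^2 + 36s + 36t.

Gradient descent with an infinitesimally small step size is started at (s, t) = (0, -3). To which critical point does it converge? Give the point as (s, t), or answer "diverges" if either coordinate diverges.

(-2, -2)

E is separable, so gradient descent decouples: s follows -∂E/∂s, t follows -∂E/∂t.
∂E/∂s = 6(s + 2)(s + 3); at s=0 this is 36, so s decreases.
∂E/∂t = -6(t - 3)(t + 2); at t=-3 this is -36, so t increases.
s converges to its nearest critical value -2 (a local min of the s-part); t converges to -2. The iterate converges to (-2, -2).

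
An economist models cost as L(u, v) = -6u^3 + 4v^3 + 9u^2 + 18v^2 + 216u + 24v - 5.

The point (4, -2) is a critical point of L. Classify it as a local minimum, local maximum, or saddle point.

local maximum

The mixed partial ∂²L/∂u∂v is 0, so the Hessian at any point is diag(L_uu, L_vv) = diag(18(-2u + 1), 12(2v + 3)).
At (4, -2): H = diag(-126, -12).
Both eigenvalues are negative, so H is negative definite: a local maximum.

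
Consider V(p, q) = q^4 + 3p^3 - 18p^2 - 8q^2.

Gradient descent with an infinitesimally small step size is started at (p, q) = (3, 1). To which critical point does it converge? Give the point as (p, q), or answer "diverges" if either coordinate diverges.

V is separable, so gradient descent decouples: p follows -∂V/∂p, q follows -∂V/∂q.
∂V/∂p = 9p(p - 4); at p=3 this is -27, so p increases.
∂V/∂q = 4q(q - 2)(q + 2); at q=1 this is -12, so q increases.
p converges to its nearest critical value 4 (a local min of the p-part); q converges to 2. The iterate converges to (4, 2).

(4, 2)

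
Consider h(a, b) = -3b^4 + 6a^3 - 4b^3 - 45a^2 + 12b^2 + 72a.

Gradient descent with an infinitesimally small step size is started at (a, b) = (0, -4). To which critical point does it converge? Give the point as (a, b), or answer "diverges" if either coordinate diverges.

h is separable, so gradient descent decouples: a follows -∂h/∂a, b follows -∂h/∂b.
∂h/∂a = 18(a - 4)(a - 1); at a=0 this is 72, so a decreases.
∂h/∂b = -12b(b - 1)(b + 2); at b=-4 this is 480, so b decreases.
The a-coordinate has no critical point in that direction and runs off to infinity.

diverges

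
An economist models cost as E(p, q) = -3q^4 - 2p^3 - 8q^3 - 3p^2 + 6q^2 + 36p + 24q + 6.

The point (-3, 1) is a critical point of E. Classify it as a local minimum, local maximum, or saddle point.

saddle point

The mixed partial ∂²E/∂p∂q is 0, so the Hessian at any point is diag(E_pp, E_qq) = diag(-6(2p + 1), 12(-3q^2 - 4q + 1)).
At (-3, 1): H = diag(30, -72).
The eigenvalues have opposite signs, so H is indefinite: a saddle point.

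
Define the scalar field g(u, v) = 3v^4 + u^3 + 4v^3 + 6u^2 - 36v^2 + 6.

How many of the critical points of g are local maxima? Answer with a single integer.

g separates as a function of u plus a function of v, so ∇g=0 decouples.
∂g/∂u = 3u(u + 4) = 0 at u ∈ {-4, 0}; ∂g/∂v = 12v(v - 2)(v + 3) = 0 at v ∈ {-3, 0, 2}.
The Hessian is diagonal: diag(g_uu, g_vv). Second derivatives: g_uu(-4)=-12, g_uu(0)=12; g_vv(-3)=180, g_vv(0)=-72, g_vv(2)=120.
Local maxima occur where both diagonal entries negative: (-4, 0). Count: 1.

1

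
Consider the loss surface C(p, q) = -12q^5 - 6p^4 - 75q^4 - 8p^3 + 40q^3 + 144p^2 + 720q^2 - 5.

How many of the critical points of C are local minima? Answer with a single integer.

2

C separates as a function of p plus a function of q, so ∇C=0 decouples.
∂C/∂p = -24p(p - 3)(p + 4) = 0 at p ∈ {-4, 0, 3}; ∂C/∂q = -60q(q - 2)(q + 3)(q + 4) = 0 at q ∈ {-4, -3, 0, 2}.
The Hessian is diagonal: diag(C_pp, C_qq). Second derivatives: C_pp(-4)=-672, C_pp(0)=288, C_pp(3)=-504; C_qq(-4)=1440, C_qq(-3)=-900, C_qq(0)=1440, C_qq(2)=-3600.
Local minima occur where both diagonal entries positive: (0, -4), (0, 0). Count: 2.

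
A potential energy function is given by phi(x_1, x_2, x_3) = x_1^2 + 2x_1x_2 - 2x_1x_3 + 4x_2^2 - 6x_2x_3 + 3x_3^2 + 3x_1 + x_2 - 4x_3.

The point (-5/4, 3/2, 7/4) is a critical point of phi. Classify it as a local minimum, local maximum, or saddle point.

local minimum

The Hessian is constant: H = [[2, 2, -2], [2, 8, -6], [-2, -6, 6]].
Leading principal minors: Δ₁ = 2, Δ₂ = 12, Δ₃ = 16.
All leading minors are positive, so H is positive definite: a local minimum.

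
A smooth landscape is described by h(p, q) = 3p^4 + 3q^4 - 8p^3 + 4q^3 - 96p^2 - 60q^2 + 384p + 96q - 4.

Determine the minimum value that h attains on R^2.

h(p,q) separates as A(p) + B(q) − 4, so its minimum is min A + min B − 4.
A'(p) = 12(p - 4)(p - 2)(p + 4) vanishes at p ∈ {-4, 2, 4}; B'(q) = 12(q - 2)(q - 1)(q + 4) vanishes at q ∈ {-4, 1, 2}.
Local minima of A (where A''>0): A(-4)=-1792, A(4)=256. Local minima of B: B(-4)=-832, B(2)=32.
So the global minimum of h is A(-4) + B(-4) − 4 = -1792 − 832 − 4 = -2628, attained at (-4, -4).

-2628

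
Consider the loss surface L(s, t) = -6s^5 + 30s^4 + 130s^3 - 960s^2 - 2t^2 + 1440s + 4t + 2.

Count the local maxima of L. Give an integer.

L separates as a function of s plus a function of t, so ∇L=0 decouples.
∂L/∂s = -30(s - 4)(s - 3)(s - 1)(s + 4) = 0 at s ∈ {-4, 1, 3, 4}; ∂L/∂t = -4(t - 1) = 0 at t ∈ {1}.
The Hessian is diagonal: diag(L_ss, L_tt). Second derivatives: L_ss(-4)=8400, L_ss(1)=-900, L_ss(3)=420, L_ss(4)=-720; L_tt(1)=-4.
Local maxima occur where both diagonal entries negative: (1, 1), (4, 1). Count: 2.

2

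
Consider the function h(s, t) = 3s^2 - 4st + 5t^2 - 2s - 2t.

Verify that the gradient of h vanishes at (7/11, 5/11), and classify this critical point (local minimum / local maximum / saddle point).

local minimum

∇h = (6s - 4t - 2, -4s + 10t - 2); substituting (7/11, 5/11) gives ∇h = (0, 0), so (7/11, 5/11) is indeed a critical point.
The Hessian of h is constant: H = [[6, -4], [-4, 10]].
det(H) = 6·10 − (-4)² = 44.
det(H) > 0 and tr(H) = 16 > 0, so H is positive definite and the point is a local minimum.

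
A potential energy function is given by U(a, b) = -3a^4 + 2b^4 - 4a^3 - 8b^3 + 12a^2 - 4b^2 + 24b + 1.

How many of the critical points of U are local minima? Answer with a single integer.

2

U separates as a function of a plus a function of b, so ∇U=0 decouples.
∂U/∂a = -12a(a - 1)(a + 2) = 0 at a ∈ {-2, 0, 1}; ∂U/∂b = 8(b - 3)(b - 1)(b + 1) = 0 at b ∈ {-1, 1, 3}.
The Hessian is diagonal: diag(U_aa, U_bb). Second derivatives: U_aa(-2)=-72, U_aa(0)=24, U_aa(1)=-36; U_bb(-1)=64, U_bb(1)=-32, U_bb(3)=64.
Local minima occur where both diagonal entries positive: (0, -1), (0, 3). Count: 2.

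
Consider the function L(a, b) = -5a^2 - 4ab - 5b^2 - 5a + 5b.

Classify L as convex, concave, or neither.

concave

L is quadratic, so its Hessian is the constant matrix H = [[-10, -4], [-4, -10]].
det(H) = 84, tr(H) = -20.
det(H) > 0 and tr(H) < 0, so H is negative definite everywhere: concave.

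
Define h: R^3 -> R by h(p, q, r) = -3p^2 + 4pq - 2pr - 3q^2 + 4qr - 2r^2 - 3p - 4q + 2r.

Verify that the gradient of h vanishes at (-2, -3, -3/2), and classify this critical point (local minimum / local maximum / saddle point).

∇h = (-6p + 4q - 2r - 3, 4p - 6q + 4r - 4, -2p + 4q - 4r + 2); substituting (-2, -3, -3/2) gives ∇h = (0, 0, 0), so (-2, -3, -3/2) is indeed a critical point.
The Hessian is constant: H = [[-6, 4, -2], [4, -6, 4], [-2, 4, -4]].
Leading principal minors: Δ₁ = -6, Δ₂ = 20, Δ₃ = -24.
The minors alternate sign starting negative (−, +, −), so H is negative definite: a local maximum.

local maximum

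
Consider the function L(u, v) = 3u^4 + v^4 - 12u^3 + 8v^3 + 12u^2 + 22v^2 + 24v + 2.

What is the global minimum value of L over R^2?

-7

L(u,v) separates as P(u) + Q(v) + 2, so its minimum is min P + min Q + 2.
P'(u) = 12u(u - 2)(u - 1) vanishes at u ∈ {0, 1, 2}; Q'(v) = 4(v + 1)(v + 2)(v + 3) vanishes at v ∈ {-3, -2, -1}.
Local minima of P (where P''>0): P(0)=0, P(2)=0. Local minima of Q: Q(-3)=-9, Q(-1)=-9.
So the global minimum of L is P(0) + Q(-3) + 2 = 0 − 9 + 2 = -7, attained at (0, -3).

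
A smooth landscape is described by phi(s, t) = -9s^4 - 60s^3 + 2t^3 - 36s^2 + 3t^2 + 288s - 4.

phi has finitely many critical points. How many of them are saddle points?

3

phi separates as a function of s plus a function of t, so ∇phi=0 decouples.
∂phi/∂s = -36(s - 1)(s + 2)(s + 4) = 0 at s ∈ {-4, -2, 1}; ∂phi/∂t = 6t(t + 1) = 0 at t ∈ {-1, 0}.
The Hessian is diagonal: diag(phi_ss, phi_tt). Second derivatives: phi_ss(-4)=-360, phi_ss(-2)=216, phi_ss(1)=-540; phi_tt(-1)=-6, phi_tt(0)=6.
Saddle points occur where the two diagonal entries have opposite signs: (-4, 0), (-2, -1), (1, 0). Count: 3.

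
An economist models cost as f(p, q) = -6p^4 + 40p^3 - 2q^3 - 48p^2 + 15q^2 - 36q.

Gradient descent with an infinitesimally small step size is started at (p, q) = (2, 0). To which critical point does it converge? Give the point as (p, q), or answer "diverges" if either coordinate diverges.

f is separable, so gradient descent decouples: p follows -∂f/∂p, q follows -∂f/∂q.
∂f/∂p = -24p(p - 4)(p - 1); at p=2 this is 96, so p decreases.
∂f/∂q = -6(q - 3)(q - 2); at q=0 this is -36, so q increases.
p converges to its nearest critical value 1 (a local min of the p-part); q converges to 2. The iterate converges to (1, 2).

(1, 2)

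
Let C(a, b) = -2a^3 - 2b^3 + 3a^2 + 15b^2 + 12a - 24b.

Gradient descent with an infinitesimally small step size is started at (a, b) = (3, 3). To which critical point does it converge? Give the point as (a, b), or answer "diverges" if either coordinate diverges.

C is separable, so gradient descent decouples: a follows -∂C/∂a, b follows -∂C/∂b.
∂C/∂a = -6(a - 2)(a + 1); at a=3 this is -24, so a increases.
∂C/∂b = -6(b - 4)(b - 1); at b=3 this is 12, so b decreases.
The a-coordinate has no critical point in that direction and runs off to infinity.

diverges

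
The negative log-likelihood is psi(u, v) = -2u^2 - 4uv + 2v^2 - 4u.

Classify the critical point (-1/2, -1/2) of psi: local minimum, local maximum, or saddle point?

The Hessian of psi is constant: H = [[-4, -4], [-4, 4]].
det(H) = (-4)·4 − (-4)² = -32.
Since det(H) < 0, H is indefinite and the critical point is a saddle point.

saddle point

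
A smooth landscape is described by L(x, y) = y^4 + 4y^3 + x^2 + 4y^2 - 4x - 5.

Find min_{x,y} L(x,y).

L(x,y) separates as P(x) + Q(y) − 5, so its minimum is min P + min Q − 5.
P'(x) = 2x - 4 vanishes at x ∈ {2}; Q'(y) = 4y(y + 1)(y + 2) vanishes at y ∈ {-2, -1, 0}.
Local minima of P (where P''>0): P(2)=-4. Local minima of Q: Q(-2)=0, Q(0)=0.
So the global minimum of L is P(2) + Q(-2) − 5 = -4 + 0 − 5 = -9, attained at (2, -2).

-9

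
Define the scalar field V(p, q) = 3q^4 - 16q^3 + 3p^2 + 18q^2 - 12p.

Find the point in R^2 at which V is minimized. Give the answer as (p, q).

V(p,q) separates as A(p) + B(q), so its minimum is min A + min B.
A'(p) = 6p - 12 vanishes at p ∈ {2}; B'(q) = 12q(q - 3)(q - 1) vanishes at q ∈ {0, 1, 3}.
Local minima of A (where A''>0): A(2)=-12. Local minima of B: B(0)=0, B(3)=-27.
So the global minimum of V is A(2) + B(3) = -12 − 27 = -39, attained at (2, 3).

(2, 3)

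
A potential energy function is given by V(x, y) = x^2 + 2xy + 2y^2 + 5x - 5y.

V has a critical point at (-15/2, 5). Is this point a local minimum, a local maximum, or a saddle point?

The Hessian of V is constant: H = [[2, 2], [2, 4]].
det(H) = 2·4 − 2² = 4.
det(H) > 0 and tr(H) = 6 > 0, so H is positive definite and the point is a local minimum.

local minimum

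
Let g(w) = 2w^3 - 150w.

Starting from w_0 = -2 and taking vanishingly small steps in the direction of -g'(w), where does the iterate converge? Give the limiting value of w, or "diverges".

g'(w) = 6(w - 5)(w + 5), so g'(-2) = -126.
Gradient descent moves in the -g' direction, i.e. w is increasing.
The nearest critical point in that direction is w = 5, where g'' = 60 > 0 (a local minimum). The iterate converges there.

5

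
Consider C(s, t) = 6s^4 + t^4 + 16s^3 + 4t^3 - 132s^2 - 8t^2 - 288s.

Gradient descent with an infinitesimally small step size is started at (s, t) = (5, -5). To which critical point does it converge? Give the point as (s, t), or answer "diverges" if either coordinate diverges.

C is separable, so gradient descent decouples: s follows -∂C/∂s, t follows -∂C/∂t.
∂C/∂s = 24(s - 3)(s + 1)(s + 4); at s=5 this is 2592, so s decreases.
∂C/∂t = 4t(t - 1)(t + 4); at t=-5 this is -120, so t increases.
s converges to its nearest critical value 3 (a local min of the s-part); t converges to -4. The iterate converges to (3, -4).

(3, -4)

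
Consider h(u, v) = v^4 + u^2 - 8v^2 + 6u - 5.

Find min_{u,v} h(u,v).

h(u,v) separates as P(u) + Q(v) − 5, so its minimum is min P + min Q − 5.
P'(u) = 2u + 6 vanishes at u ∈ {-3}; Q'(v) = 4v(v - 2)(v + 2) vanishes at v ∈ {-2, 0, 2}.
Local minima of P (where P''>0): P(-3)=-9. Local minima of Q: Q(-2)=-16, Q(2)=-16.
So the global minimum of h is P(-3) + Q(-2) − 5 = -9 − 16 − 5 = -30, attained at (-3, -2).

-30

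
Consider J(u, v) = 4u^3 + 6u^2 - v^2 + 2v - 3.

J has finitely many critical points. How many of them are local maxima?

1

J separates as a function of u plus a function of v, so ∇J=0 decouples.
∂J/∂u = 12u(u + 1) = 0 at u ∈ {-1, 0}; ∂J/∂v = -2(v - 1) = 0 at v ∈ {1}.
The Hessian is diagonal: diag(J_uu, J_vv). Second derivatives: J_uu(-1)=-12, J_uu(0)=12; J_vv(1)=-2.
Local maxima occur where both diagonal entries negative: (-1, 1). Count: 1.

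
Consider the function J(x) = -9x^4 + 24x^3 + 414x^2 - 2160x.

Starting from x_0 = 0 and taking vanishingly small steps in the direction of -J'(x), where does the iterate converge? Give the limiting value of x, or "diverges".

J'(x) = -36(x - 4)(x - 3)(x + 5), so J'(0) = -2160.
Gradient descent moves in the -J' direction, i.e. x is increasing.
The nearest critical point in that direction is x = 3, where J'' = 288 > 0 (a local minimum). The iterate converges there.

3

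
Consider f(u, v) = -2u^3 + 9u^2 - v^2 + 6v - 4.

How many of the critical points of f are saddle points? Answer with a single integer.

1

f separates as a function of u plus a function of v, so ∇f=0 decouples.
∂f/∂u = -6u(u - 3) = 0 at u ∈ {0, 3}; ∂f/∂v = -2(v - 3) = 0 at v ∈ {3}.
The Hessian is diagonal: diag(f_uu, f_vv). Second derivatives: f_uu(0)=18, f_uu(3)=-18; f_vv(3)=-2.
Saddle points occur where the two diagonal entries have opposite signs: (0, 3). Count: 1.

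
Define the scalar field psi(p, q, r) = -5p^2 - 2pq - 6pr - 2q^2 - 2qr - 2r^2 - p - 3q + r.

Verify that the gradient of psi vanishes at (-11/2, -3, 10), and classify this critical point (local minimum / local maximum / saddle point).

local maximum

∇psi = (-10p - 2q - 6r - 1, -2p - 4q - 2r - 3, -6p - 2q - 4r + 1); substituting (-11/2, -3, 10) gives ∇psi = (0, 0, 0), so (-11/2, -3, 10) is indeed a critical point.
The Hessian is constant: H = [[-10, -2, -6], [-2, -4, -2], [-6, -2, -4]].
Leading principal minors: Δ₁ = -10, Δ₂ = 36, Δ₃ = -8.
The minors alternate sign starting negative (−, +, −), so H is negative definite: a local maximum.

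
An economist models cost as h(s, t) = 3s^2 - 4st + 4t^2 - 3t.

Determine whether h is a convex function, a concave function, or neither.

convex

h is quadratic, so its Hessian is the constant matrix H = [[6, -4], [-4, 8]].
det(H) = 32, tr(H) = 14.
det(H) > 0 and tr(H) > 0, so H is positive definite everywhere: convex.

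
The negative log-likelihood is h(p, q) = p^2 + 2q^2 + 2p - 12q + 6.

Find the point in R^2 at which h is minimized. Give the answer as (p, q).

h(p,q) separates as A(p) + B(q) + 6, so its minimum is min A + min B + 6.
A'(p) = 2p + 2 vanishes at p ∈ {-1}; B'(q) = 4q - 12 vanishes at q ∈ {3}.
Local minima of A (where A''>0): A(-1)=-1. Local minima of B: B(3)=-18.
So the global minimum of h is A(-1) + B(3) + 6 = -1 − 18 + 6 = -13, attained at (-1, 3).

(-1, 3)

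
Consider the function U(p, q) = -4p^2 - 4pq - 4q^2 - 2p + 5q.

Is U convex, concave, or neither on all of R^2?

concave

U is quadratic, so its Hessian is the constant matrix H = [[-8, -4], [-4, -8]].
det(H) = 48, tr(H) = -16.
det(H) > 0 and tr(H) < 0, so H is negative definite everywhere: concave.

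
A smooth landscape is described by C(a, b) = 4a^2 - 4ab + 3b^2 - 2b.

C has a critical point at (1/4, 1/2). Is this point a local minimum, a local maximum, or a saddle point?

local minimum

The Hessian of C is constant: H = [[8, -4], [-4, 6]].
det(H) = 8·6 − (-4)² = 32.
det(H) > 0 and tr(H) = 14 > 0, so H is positive definite and the point is a local minimum.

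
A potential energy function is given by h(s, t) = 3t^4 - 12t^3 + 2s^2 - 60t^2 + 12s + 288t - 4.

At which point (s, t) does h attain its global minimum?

(-3, -3)

h(s,t) separates as P(s) + Q(t) − 4, so its minimum is min P + min Q − 4.
P'(s) = 4s + 12 vanishes at s ∈ {-3}; Q'(t) = 12(t - 4)(t - 2)(t + 3) vanishes at t ∈ {-3, 2, 4}.
Local minima of P (where P''>0): P(-3)=-18. Local minima of Q: Q(-3)=-837, Q(4)=192.
So the global minimum of h is P(-3) + Q(-3) − 4 = -18 − 837 − 4 = -859, attained at (-3, -3).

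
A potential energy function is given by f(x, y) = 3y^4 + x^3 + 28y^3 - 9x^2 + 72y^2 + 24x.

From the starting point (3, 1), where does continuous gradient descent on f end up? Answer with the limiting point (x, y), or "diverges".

(4, 0)

f is separable, so gradient descent decouples: x follows -∂f/∂x, y follows -∂f/∂y.
∂f/∂x = 3(x - 4)(x - 2); at x=3 this is -3, so x increases.
∂f/∂y = 12y(y + 3)(y + 4); at y=1 this is 240, so y decreases.
x converges to its nearest critical value 4 (a local min of the x-part); y converges to 0. The iterate converges to (4, 0).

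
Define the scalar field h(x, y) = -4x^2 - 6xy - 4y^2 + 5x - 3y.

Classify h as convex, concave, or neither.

h is quadratic, so its Hessian is the constant matrix H = [[-8, -6], [-6, -8]].
det(H) = 28, tr(H) = -16.
det(H) > 0 and tr(H) < 0, so H is negative definite everywhere: concave.

concave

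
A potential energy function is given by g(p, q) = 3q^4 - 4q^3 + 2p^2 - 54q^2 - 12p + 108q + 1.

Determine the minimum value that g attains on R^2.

g(p,q) separates as A(p) + B(q) + 1, so its minimum is min A + min B + 1.
A'(p) = 4p - 12 vanishes at p ∈ {3}; B'(q) = 12(q - 3)(q - 1)(q + 3) vanishes at q ∈ {-3, 1, 3}.
Local minima of A (where A''>0): A(3)=-18. Local minima of B: B(-3)=-459, B(3)=-27.
So the global minimum of g is A(3) + B(-3) + 1 = -18 − 459 + 1 = -476, attained at (3, -3).

-476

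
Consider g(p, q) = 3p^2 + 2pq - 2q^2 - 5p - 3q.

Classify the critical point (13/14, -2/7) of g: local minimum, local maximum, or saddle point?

saddle point

The Hessian of g is constant: H = [[6, 2], [2, -4]].
det(H) = 6·(-4) − 2² = -28.
Since det(H) < 0, H is indefinite and the critical point is a saddle point.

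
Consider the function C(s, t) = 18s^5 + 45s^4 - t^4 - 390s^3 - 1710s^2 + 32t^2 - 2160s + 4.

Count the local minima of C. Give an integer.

2

C separates as a function of s plus a function of t, so ∇C=0 decouples.
∂C/∂s = 90(s - 4)(s + 1)(s + 2)(s + 3) = 0 at s ∈ {-3, -2, -1, 4}; ∂C/∂t = -4t(t - 4)(t + 4) = 0 at t ∈ {-4, 0, 4}.
The Hessian is diagonal: diag(C_ss, C_tt). Second derivatives: C_ss(-3)=-1260, C_ss(-2)=540, C_ss(-1)=-900, C_ss(4)=18900; C_tt(-4)=-128, C_tt(0)=64, C_tt(4)=-128.
Local minima occur where both diagonal entries positive: (-2, 0), (4, 0). Count: 2.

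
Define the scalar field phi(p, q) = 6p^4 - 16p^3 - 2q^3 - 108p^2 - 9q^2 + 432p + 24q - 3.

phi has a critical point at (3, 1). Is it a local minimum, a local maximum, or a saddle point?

The mixed partial ∂²phi/∂p∂q is 0, so the Hessian at any point is diag(phi_pp, phi_qq) = diag(24(3p^2 - 4p - 9), -6(2q + 3)).
At (3, 1): H = diag(144, -30).
The eigenvalues have opposite signs, so H is indefinite: a saddle point.

saddle point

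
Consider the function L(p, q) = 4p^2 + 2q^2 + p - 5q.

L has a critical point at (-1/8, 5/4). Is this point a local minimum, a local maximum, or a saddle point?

The Hessian of L is constant: H = [[8, 0], [0, 4]].
det(H) = 8·4 − 0² = 32.
det(H) > 0 and tr(H) = 12 > 0, so H is positive definite and the point is a local minimum.

local minimum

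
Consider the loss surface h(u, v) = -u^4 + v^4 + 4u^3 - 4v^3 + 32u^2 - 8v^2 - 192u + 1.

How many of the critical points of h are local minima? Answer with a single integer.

2

h separates as a function of u plus a function of v, so ∇h=0 decouples.
∂h/∂u = -4(u - 4)(u - 3)(u + 4) = 0 at u ∈ {-4, 3, 4}; ∂h/∂v = 4v(v - 4)(v + 1) = 0 at v ∈ {-1, 0, 4}.
The Hessian is diagonal: diag(h_uu, h_vv). Second derivatives: h_uu(-4)=-224, h_uu(3)=28, h_uu(4)=-32; h_vv(-1)=20, h_vv(0)=-16, h_vv(4)=80.
Local minima occur where both diagonal entries positive: (3, -1), (3, 4). Count: 2.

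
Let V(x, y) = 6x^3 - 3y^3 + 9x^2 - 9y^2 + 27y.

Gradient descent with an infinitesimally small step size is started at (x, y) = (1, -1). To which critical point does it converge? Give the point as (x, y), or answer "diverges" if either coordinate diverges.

(0, -3)

V is separable, so gradient descent decouples: x follows -∂V/∂x, y follows -∂V/∂y.
∂V/∂x = 18x(x + 1); at x=1 this is 36, so x decreases.
∂V/∂y = -9(y - 1)(y + 3); at y=-1 this is 36, so y decreases.
x converges to its nearest critical value 0 (a local min of the x-part); y converges to -3. The iterate converges to (0, -3).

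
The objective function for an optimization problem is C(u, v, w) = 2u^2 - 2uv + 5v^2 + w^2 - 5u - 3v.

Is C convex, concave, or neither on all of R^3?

C is quadratic, so its Hessian is the constant matrix H = [[4, -2, 0], [-2, 10, 0], [0, 0, 2]].
Leading principal minors: 4, 36, 72.
All positive ⇒ H ≻ 0 ⇒ convex.

convex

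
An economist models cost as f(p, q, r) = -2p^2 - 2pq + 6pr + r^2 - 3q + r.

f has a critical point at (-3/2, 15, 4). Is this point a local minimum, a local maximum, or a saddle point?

saddle point

The Hessian is constant: H = [[-4, -2, 6], [-2, 0, 0], [6, 0, 2]].
Leading principal minors: Δ₁ = -4, Δ₂ = -4, Δ₃ = -8.
The minors fit neither the all-positive nor the alternating-sign pattern, so H is indefinite: a saddle point.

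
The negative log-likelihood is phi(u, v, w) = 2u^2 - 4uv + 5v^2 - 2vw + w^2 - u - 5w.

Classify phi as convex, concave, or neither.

convex

phi is quadratic, so its Hessian is the constant matrix H = [[4, -4, 0], [-4, 10, -2], [0, -2, 2]].
Leading principal minors: 4, 24, 32.
All positive ⇒ H ≻ 0 ⇒ convex.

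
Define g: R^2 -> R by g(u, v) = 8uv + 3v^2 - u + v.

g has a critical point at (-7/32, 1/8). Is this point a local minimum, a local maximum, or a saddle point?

The Hessian of g is constant: H = [[0, 8], [8, 6]].
det(H) = 0·6 − 8² = -64.
Since det(H) < 0, H is indefinite and the critical point is a saddle point.

saddle point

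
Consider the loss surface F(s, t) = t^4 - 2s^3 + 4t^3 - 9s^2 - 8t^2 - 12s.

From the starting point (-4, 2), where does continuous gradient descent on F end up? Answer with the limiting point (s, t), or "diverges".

(-2, 1)

F is separable, so gradient descent decouples: s follows -∂F/∂s, t follows -∂F/∂t.
∂F/∂s = -6(s + 1)(s + 2); at s=-4 this is -36, so s increases.
∂F/∂t = 4t(t - 1)(t + 4); at t=2 this is 48, so t decreases.
s converges to its nearest critical value -2 (a local min of the s-part); t converges to 1. The iterate converges to (-2, 1).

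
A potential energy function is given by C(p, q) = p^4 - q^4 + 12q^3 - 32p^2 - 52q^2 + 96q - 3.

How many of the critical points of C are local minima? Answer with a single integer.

C separates as a function of p plus a function of q, so ∇C=0 decouples.
∂C/∂p = 4p(p - 4)(p + 4) = 0 at p ∈ {-4, 0, 4}; ∂C/∂q = -4(q - 4)(q - 3)(q - 2) = 0 at q ∈ {2, 3, 4}.
The Hessian is diagonal: diag(C_pp, C_qq). Second derivatives: C_pp(-4)=128, C_pp(0)=-64, C_pp(4)=128; C_qq(2)=-8, C_qq(3)=4, C_qq(4)=-8.
Local minima occur where both diagonal entries positive: (-4, 3), (4, 3). Count: 2.

2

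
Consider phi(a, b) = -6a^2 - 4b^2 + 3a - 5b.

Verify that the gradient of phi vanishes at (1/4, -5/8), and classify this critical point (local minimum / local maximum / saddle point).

∇phi = (-12a + 3, -8b - 5); substituting (1/4, -5/8) gives ∇phi = (0, 0), so (1/4, -5/8) is indeed a critical point.
The Hessian of phi is constant: H = [[-12, 0], [0, -8]].
det(H) = (-12)·(-8) − 0² = 96.
det(H) > 0 and tr(H) = -20 < 0, so H is negative definite and the point is a local maximum.

local maximum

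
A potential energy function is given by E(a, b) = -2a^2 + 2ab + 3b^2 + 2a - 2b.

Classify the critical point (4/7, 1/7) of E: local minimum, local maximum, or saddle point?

The Hessian of E is constant: H = [[-4, 2], [2, 6]].
det(H) = (-4)·6 − 2² = -28.
Since det(H) < 0, H is indefinite and the critical point is a saddle point.

saddle point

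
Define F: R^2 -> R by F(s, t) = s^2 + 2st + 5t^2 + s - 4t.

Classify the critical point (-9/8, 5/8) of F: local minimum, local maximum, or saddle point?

local minimum

The Hessian of F is constant: H = [[2, 2], [2, 10]].
det(H) = 2·10 − 2² = 16.
det(H) > 0 and tr(H) = 12 > 0, so H is positive definite and the point is a local minimum.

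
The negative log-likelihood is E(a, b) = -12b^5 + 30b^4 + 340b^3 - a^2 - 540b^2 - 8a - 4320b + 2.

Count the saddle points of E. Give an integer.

2

E separates as a function of a plus a function of b, so ∇E=0 decouples.
∂E/∂a = -2(a + 4) = 0 at a ∈ {-4}; ∂E/∂b = -60(b - 4)(b - 3)(b + 2)(b + 3) = 0 at b ∈ {-3, -2, 3, 4}.
The Hessian is diagonal: diag(E_aa, E_bb). Second derivatives: E_aa(-4)=-2; E_bb(-3)=2520, E_bb(-2)=-1800, E_bb(3)=1800, E_bb(4)=-2520.
Saddle points occur where the two diagonal entries have opposite signs: (-4, -3), (-4, 3). Count: 2.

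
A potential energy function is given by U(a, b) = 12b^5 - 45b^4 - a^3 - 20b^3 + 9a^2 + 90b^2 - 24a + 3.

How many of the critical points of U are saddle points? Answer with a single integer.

4

U separates as a function of a plus a function of b, so ∇U=0 decouples.
∂U/∂a = -3(a - 4)(a - 2) = 0 at a ∈ {2, 4}; ∂U/∂b = 60b(b - 3)(b - 1)(b + 1) = 0 at b ∈ {-1, 0, 1, 3}.
The Hessian is diagonal: diag(U_aa, U_bb). Second derivatives: U_aa(2)=6, U_aa(4)=-6; U_bb(-1)=-480, U_bb(0)=180, U_bb(1)=-240, U_bb(3)=1440.
Saddle points occur where the two diagonal entries have opposite signs: (2, -1), (2, 1), (4, 0), (4, 3). Count: 4.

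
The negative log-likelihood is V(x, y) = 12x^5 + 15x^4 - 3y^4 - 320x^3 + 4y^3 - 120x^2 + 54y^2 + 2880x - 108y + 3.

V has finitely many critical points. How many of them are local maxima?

V separates as a function of x plus a function of y, so ∇V=0 decouples.
∂V/∂x = 60(x - 3)(x - 2)(x + 2)(x + 4) = 0 at x ∈ {-4, -2, 2, 3}; ∂V/∂y = -12(y - 3)(y - 1)(y + 3) = 0 at y ∈ {-3, 1, 3}.
The Hessian is diagonal: diag(V_xx, V_yy). Second derivatives: V_xx(-4)=-5040, V_xx(-2)=2400, V_xx(2)=-1440, V_xx(3)=2100; V_yy(-3)=-288, V_yy(1)=96, V_yy(3)=-144.
Local maxima occur where both diagonal entries negative: (-4, -3), (-4, 3), (2, -3), (2, 3). Count: 4.

4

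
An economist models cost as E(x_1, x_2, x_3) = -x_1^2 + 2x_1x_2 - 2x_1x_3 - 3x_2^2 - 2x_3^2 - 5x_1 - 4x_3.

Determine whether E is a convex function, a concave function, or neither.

E is quadratic, so its Hessian is the constant matrix H = [[-2, 2, -2], [2, -6, 0], [-2, 0, -4]].
Leading principal minors: -2, 8, -8.
Signs alternate −, +, − ⇒ H ≺ 0 ⇒ concave.

concave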